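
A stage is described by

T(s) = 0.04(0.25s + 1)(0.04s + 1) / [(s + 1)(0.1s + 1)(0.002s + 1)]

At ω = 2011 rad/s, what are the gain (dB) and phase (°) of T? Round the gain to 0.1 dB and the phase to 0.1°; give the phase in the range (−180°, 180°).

At ω = 2011 rad/s:
zero (1 + j2011·0.25) = 1 + j502.75 → |·| ≈ 502.75, ∠ ≈ 89.89°
zero (1 + j2011·0.04) = 1 + j80.44 → |·| ≈ 80.446, ∠ ≈ 89.29°
pole (1 + j2011·1) = 1 + j2011 → |·| ≈ 2011, ∠ ≈ 89.97°
pole (1 + j2011·0.1) = 1 + j201.1 → |·| ≈ 201.1, ∠ ≈ 89.72°
pole (1 + j2011·0.002) = 1 + j4.022 → |·| ≈ 4.1445, ∠ ≈ 76.04°
|T| = 0.04 · 502.75 · 80.446 / (2011 · 201.1 · 4.1445) ≈ 0.00096521
Gain = 20 log₁₀(0.00096521) ≈ -60.31 dB
∠T = (89.89° + 89.29°) − (89.97° + 89.72° + 76.04°) = -76.55°

-60.3 dB, -76.6°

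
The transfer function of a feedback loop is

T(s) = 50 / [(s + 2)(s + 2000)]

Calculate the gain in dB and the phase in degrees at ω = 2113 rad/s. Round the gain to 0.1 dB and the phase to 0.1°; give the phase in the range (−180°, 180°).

At s = jω = j2113:
pole (s+2): 2 + j2113 → |·| = √(2²+2113²) = √4464773 ≈ 2113, ∠ = arctan(2113/2) ≈ 89.95°
pole (s+2000): 2000 + j2113 → |·| = √(2000²+2113²) = √8464769 ≈ 2909.4, ∠ = arctan(2113/2000) ≈ 46.57°
|T| = 50 / 6.1476e+06 ≈ 8.1333e-06
Gain = 20 log₁₀(8.1333e-06) ≈ -101.79 dB
∠T = 0.00° − 136.52° = -136.52°

-101.8 dB, -136.5°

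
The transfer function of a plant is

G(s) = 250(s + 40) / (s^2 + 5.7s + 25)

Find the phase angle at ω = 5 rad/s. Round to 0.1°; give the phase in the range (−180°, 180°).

-82.9°

At s = jω = j5:
zero (s+40): 40 + j5 → |·| = √(40²+5²) = √1625 ≈ 40.311, ∠ = arctan(5/40) ≈ 7.13°
quadratic: (j5)² + 5.7·j5 + 25 = 0 + j28.5 → |·| ≈ 28.5, ∠ ≈ 90.00°
∠G = 7.13° − 90.00° = -82.87°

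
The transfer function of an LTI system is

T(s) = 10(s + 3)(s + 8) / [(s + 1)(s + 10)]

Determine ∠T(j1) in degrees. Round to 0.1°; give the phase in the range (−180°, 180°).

At s = jω = j1:
zero (s+3): 3 + j1 → |·| = √(3²+1²) = √10 ≈ 3.1623, ∠ = arctan(1/3) ≈ 18.43°
zero (s+8): 8 + j1 → |·| = √(8²+1²) = √65 ≈ 8.0623, ∠ = arctan(1/8) ≈ 7.13°
pole (s+1): 1 + j1 → |·| = √(1²+1²) = √2 ≈ 1.4142, ∠ = arctan(1/1) ≈ 45.00°
pole (s+10): 10 + j1 → |·| = √(10²+1²) = √101 ≈ 10.05, ∠ = arctan(1/10) ≈ 5.71°
∠T = 25.56° − 50.71° = -25.15°

-25.2°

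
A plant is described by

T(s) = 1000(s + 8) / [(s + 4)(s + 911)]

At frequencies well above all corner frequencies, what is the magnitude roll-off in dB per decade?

Each pole contributes −20 dB/decade at high frequency; each zero contributes +20 dB/decade.
Net: 1 zero(s) − 2 pole(s) → -20 dB/decade.

-20 dB/decade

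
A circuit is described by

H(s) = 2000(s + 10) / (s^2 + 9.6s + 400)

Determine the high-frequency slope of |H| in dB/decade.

Each pole contributes −20 dB/decade at high frequency; each zero contributes +20 dB/decade.
Net: 1 zero(s) − 2 pole(s) → -20 dB/decade.

-20 dB/decade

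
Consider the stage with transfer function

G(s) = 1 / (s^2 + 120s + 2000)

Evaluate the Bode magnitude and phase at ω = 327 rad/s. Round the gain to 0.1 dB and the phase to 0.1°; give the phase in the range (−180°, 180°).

Substitute s = j327:
Numerator: 1 = 1 + j0
Denominator: (j327)^2 + 120(j327) + 2000 = -104929 + j39240
|N| = √(1² + 0²) ≈ 1, ∠N ≈ 0.00°
|D| = √(104929² + 39240²) ≈ 1.1203e+05, ∠D ≈ 159.50°
|G| = 1 / 1.1203e+05 ≈ 8.9262e-06
Gain = 20 log₁₀(8.9262e-06) ≈ -100.99 dB
∠G = 0.00° − 159.50° = -159.50°

-101.0 dB, -159.5°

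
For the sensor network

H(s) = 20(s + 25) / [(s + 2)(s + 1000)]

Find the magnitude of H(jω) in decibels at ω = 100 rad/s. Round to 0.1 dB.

-33.8 dB

At s = jω = j100:
zero (s+25): 25 + j100 → |·| = √(25²+100²) = √10625 ≈ 103.08, ∠ = arctan(100/25) ≈ 75.96°
pole (s+2): 2 + j100 → |·| = √(2²+100²) = √10004 ≈ 100.02, ∠ = arctan(100/2) ≈ 88.85°
pole (s+1000): 1000 + j100 → |·| = √(1000²+100²) = √1010000 ≈ 1005, ∠ = arctan(100/1000) ≈ 5.71°
|H| = 20 · 103.08 / 1.0052e+05 ≈ 0.020509
Gain = 20 log₁₀(0.020509) ≈ -33.76 dB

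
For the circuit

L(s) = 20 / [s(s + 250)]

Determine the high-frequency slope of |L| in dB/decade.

-40 dB/decade

Each pole contributes −20 dB/decade at high frequency; each zero contributes +20 dB/decade.
Net: 0 zero(s) − 2 pole(s) → -40 dB/decade.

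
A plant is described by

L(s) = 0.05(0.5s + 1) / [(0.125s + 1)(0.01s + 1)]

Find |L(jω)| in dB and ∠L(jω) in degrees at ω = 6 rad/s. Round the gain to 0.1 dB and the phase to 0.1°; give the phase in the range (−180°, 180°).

At ω = 6 rad/s:
zero (1 + j6·0.5) = 1 + j3 → |·| ≈ 3.1623, ∠ ≈ 71.57°
pole (1 + j6·0.125) = 1 + j0.75 → |·| ≈ 1.25, ∠ ≈ 36.87°
pole (1 + j6·0.01) = 1 + j0.06 → |·| ≈ 1.0018, ∠ ≈ 3.43°
|L| = 0.05 · 3.1623 / (1.25 · 1.0018) ≈ 0.12626
Gain = 20 log₁₀(0.12626) ≈ -17.97 dB
∠L = (71.57°) − (36.87° + 3.43°) = 31.27°

-18.0 dB, 31.3°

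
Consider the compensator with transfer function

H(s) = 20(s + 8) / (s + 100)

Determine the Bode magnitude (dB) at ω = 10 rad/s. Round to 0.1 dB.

8.1 dB

At s = jω = j10:
zero (s+8): 8 + j10 → |·| = √(8²+10²) = √164 ≈ 12.806, ∠ = arctan(10/8) ≈ 51.34°
pole (s+100): 100 + j10 → |·| = √(100²+10²) = √10100 ≈ 100.5, ∠ = arctan(10/100) ≈ 5.71°
|H| = 20 · 12.806 / 100.5 ≈ 2.5485
Gain = 20 log₁₀(2.5485) ≈ 8.13 dB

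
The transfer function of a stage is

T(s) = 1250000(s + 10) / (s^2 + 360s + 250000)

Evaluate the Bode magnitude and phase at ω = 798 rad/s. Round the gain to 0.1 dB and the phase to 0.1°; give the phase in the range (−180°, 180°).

66.3 dB, -54.1°

At s = jω = j798:
zero (s+10): 10 + j798 → |·| = √(10²+798²) = √636904 ≈ 798.06, ∠ = arctan(798/10) ≈ 89.28°
quadratic: (j798)² + 360·j798 + 250000 = -386804 + j287280 → |·| ≈ 4.8182e+05, ∠ ≈ 143.40°
|T| = 1250000 · 798.06 / 4.8182e+05 ≈ 2070.4
Gain = 20 log₁₀(2070.4) ≈ 66.32 dB
∠T = 89.28° − 143.40° = -54.12°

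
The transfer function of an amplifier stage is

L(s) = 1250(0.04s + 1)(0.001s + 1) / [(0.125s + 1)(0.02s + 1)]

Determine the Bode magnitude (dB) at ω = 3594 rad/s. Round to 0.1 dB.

26.3 dB

At ω = 3594 rad/s:
zero (1 + j3594·0.04) = 1 + j143.76 → |·| ≈ 143.76, ∠ ≈ 89.60°
zero (1 + j3594·0.001) = 1 + j3.594 → |·| ≈ 3.7305, ∠ ≈ 74.45°
pole (1 + j3594·0.125) = 1 + j449.25 → |·| ≈ 449.25, ∠ ≈ 89.87°
pole (1 + j3594·0.02) = 1 + j71.88 → |·| ≈ 71.887, ∠ ≈ 89.20°
|L| = 1250 · 143.76 · 3.7305 / (449.25 · 71.887) ≈ 20.758
Gain = 20 log₁₀(20.758) ≈ 26.34 dB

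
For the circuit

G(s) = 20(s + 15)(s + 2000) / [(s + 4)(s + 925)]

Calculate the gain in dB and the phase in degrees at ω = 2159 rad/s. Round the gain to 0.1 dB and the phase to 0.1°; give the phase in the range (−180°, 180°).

28.0 dB, -19.9°

At s = jω = j2159:
zero (s+15): 15 + j2159 → |·| = √(15²+2159²) = √4661506 ≈ 2159.1, ∠ = arctan(2159/15) ≈ 89.60°
zero (s+2000): 2000 + j2159 → |·| = √(2000²+2159²) = √8661281 ≈ 2943, ∠ = arctan(2159/2000) ≈ 47.19°
pole (s+4): 4 + j2159 → |·| = √(4²+2159²) = √4661297 ≈ 2159, ∠ = arctan(2159/4) ≈ 89.89°
pole (s+925): 925 + j2159 → |·| = √(925²+2159²) = √5516906 ≈ 2348.8, ∠ = arctan(2159/925) ≈ 66.81°
|G| = 20 · 6.3542e+06 / 5.0711e+06 ≈ 25.06
Gain = 20 log₁₀(25.06) ≈ 27.98 dB
∠G = 136.79° − 156.70° = -19.91°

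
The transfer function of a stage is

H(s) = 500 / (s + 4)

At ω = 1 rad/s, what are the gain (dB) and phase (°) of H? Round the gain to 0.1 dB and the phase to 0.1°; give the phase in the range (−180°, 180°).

41.7 dB, -14.0°

Substitute s = j1:
Numerator: 500 = 500 + j0
Denominator: (j1) + 4 = 4 + j1
|N| = √(500² + 0²) ≈ 500, ∠N ≈ 0.00°
|D| = √(4² + 1²) ≈ 4.1231, ∠D ≈ 14.04°
|H| = 500 / 4.1231 ≈ 121.27
Gain = 20 log₁₀(121.27) ≈ 41.68 dB
∠H = 0.00° − 14.04° = -14.04°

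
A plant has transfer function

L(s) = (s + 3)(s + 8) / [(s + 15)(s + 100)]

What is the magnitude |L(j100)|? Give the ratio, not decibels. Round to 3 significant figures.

At s = jω = j100:
zero (s+3): 3 + j100 → |·| = √(3²+100²) = √10009 ≈ 100.04, ∠ = arctan(100/3) ≈ 88.28°
zero (s+8): 8 + j100 → |·| = √(8²+100²) = √10064 ≈ 100.32, ∠ = arctan(100/8) ≈ 85.43°
pole (s+15): 15 + j100 → |·| = √(15²+100²) = √10225 ≈ 101.12, ∠ = arctan(100/15) ≈ 81.47°
pole (s+100): 100 + j100 → |·| = √(100²+100²) = √20000 ≈ 141.42, ∠ = arctan(100/100) ≈ 45.00°
|L| = 1 · 10036 / 14300 ≈ 0.70182

0.702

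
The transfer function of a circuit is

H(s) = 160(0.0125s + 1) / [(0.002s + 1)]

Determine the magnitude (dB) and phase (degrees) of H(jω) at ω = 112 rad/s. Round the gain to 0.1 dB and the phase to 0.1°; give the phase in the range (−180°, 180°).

At ω = 112 rad/s:
zero (1 + j112·0.0125) = 1 + j1.4 → |·| ≈ 1.7205, ∠ ≈ 54.46°
pole (1 + j112·0.002) = 1 + j0.224 → |·| ≈ 1.0248, ∠ ≈ 12.63°
|H| = 160 · 1.7205 / (1.0248) ≈ 268.62
Gain = 20 log₁₀(268.62) ≈ 48.58 dB
∠H = (54.46°) − (12.63°) = 41.83°

48.6 dB, 41.8°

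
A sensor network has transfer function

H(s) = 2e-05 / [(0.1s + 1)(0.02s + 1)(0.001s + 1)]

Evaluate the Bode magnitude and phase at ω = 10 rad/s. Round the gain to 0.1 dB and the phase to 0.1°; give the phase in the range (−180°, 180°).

At ω = 10 rad/s:
pole (1 + j10·0.1) = 1 + j1 → |·| ≈ 1.4142, ∠ ≈ 45.00°
pole (1 + j10·0.02) = 1 + j0.2 → |·| ≈ 1.0198, ∠ ≈ 11.31°
pole (1 + j10·0.001) = 1 + j0.01 → |·| ≈ 1, ∠ ≈ 0.57°
|H| = 2e-05 · 1 / (1.4142 · 1.0198 · 1) ≈ 1.3868e-05
Gain = 20 log₁₀(1.3868e-05) ≈ -97.16 dB
∠H = (0°) − (45.00° + 11.31° + 0.57°) = -56.88°

-97.2 dB, -56.9°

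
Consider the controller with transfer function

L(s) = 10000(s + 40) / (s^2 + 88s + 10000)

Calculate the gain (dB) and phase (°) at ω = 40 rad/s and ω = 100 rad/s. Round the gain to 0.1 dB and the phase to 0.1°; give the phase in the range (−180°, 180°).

ω = 40: 35.9 dB, 22.3°; ω = 100: 41.8 dB, -21.8°

At s = jω = j40:
zero (s+40): 40 + j40 → |·| = √(40²+40²) = √3200 ≈ 56.569, ∠ = arctan(40/40) ≈ 45.00°
quadratic: (j40)² + 88·j40 + 10000 = 8400 + j3520 → |·| ≈ 9107.7, ∠ ≈ 22.74°
|L| = 10000 · 56.569 / 9107.7 ≈ 62.111
Gain = 20 log₁₀(62.111) ≈ 35.86 dB
∠L = 45.00° − 22.74° = 22.26°

At s = jω = j100:
zero (s+40): 40 + j100 → |·| = √(40²+100²) = √11600 ≈ 107.7, ∠ = arctan(100/40) ≈ 68.20°
quadratic: (j100)² + 88·j100 + 10000 = 0 + j8800 → |·| ≈ 8800, ∠ ≈ 90.00°
|L| = 10000 · 107.7 / 8800 ≈ 122.39
Gain = 20 log₁₀(122.39) ≈ 41.75 dB
∠L = 68.20° − 90.00° = -21.80°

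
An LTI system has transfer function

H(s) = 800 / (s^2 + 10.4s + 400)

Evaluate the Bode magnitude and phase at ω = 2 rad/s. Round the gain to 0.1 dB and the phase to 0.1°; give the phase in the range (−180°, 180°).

At s = jω = j2:
quadratic: (j2)² + 10.4·j2 + 400 = 396 + j20.8 → |·| ≈ 396.55, ∠ ≈ 3.01°
|H| = 800 / 396.55 ≈ 2.0174
Gain = 20 log₁₀(2.0174) ≈ 6.10 dB
∠H = 0.00° − 3.01° = -3.01°

6.1 dB, -3.0°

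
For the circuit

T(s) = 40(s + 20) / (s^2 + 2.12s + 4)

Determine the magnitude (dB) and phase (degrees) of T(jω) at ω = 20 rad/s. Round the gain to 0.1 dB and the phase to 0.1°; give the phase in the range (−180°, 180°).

At s = jω = j20:
zero (s+20): 20 + j20 → |·| = √(20²+20²) = √800 ≈ 28.284, ∠ = arctan(20/20) ≈ 45.00°
quadratic: (j20)² + 2.12·j20 + 4 = -396 + j42.4 → |·| ≈ 398.26, ∠ ≈ 173.89°
|T| = 40 · 28.284 / 398.26 ≈ 2.8408
Gain = 20 log₁₀(2.8408) ≈ 9.07 dB
∠T = 45.00° − 173.89° = -128.89°

9.1 dB, -128.9°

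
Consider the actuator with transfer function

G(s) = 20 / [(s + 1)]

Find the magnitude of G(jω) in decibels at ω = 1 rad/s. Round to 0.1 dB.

23.0 dB

At ω = 1 rad/s:
pole (1 + j1·1) = 1 + j1 → |·| ≈ 1.4142, ∠ ≈ 45.00°
|G| = 20 · 1 / (1.4142) ≈ 14.142
Gain = 20 log₁₀(14.142) ≈ 23.01 dB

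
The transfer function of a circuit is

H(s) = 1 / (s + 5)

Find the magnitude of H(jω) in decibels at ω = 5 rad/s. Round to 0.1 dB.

At s = jω = j5:
pole (s+5): 5 + j5 → |·| = √(5²+5²) = √50 ≈ 7.0711, ∠ = arctan(5/5) ≈ 45.00°
|H| = 1 / 7.0711 ≈ 0.14142
Gain = 20 log₁₀(0.14142) ≈ -16.99 dB

-17.0 dB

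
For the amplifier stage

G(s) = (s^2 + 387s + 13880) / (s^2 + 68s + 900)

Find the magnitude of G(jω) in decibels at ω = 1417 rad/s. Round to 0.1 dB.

Substitute s = j1417:
Numerator: (j1417)^2 + 387(j1417) + 13880 = -1994009 + j548379
Denominator: (j1417)^2 + 68(j1417) + 900 = -2006989 + j96356
|N| = √(1994009² + 548379²) ≈ 2.068e+06, ∠N ≈ 164.62°
|D| = √(2006989² + 96356²) ≈ 2.0093e+06, ∠D ≈ 177.25°
|G| = 2.068e+06 / 2.0093e+06 ≈ 1.0292
Gain = 20 log₁₀(1.0292) ≈ 0.25 dB

0.3 dB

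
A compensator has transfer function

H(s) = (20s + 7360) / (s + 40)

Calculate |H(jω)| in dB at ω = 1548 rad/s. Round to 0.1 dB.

Substitute s = j1548:
Numerator: 20(j1548) + 7360 = 7360 + j30960
Denominator: (j1548) + 40 = 40 + j1548
|N| = √(7360² + 30960²) ≈ 31823, ∠N ≈ 76.63°
|D| = √(40² + 1548²) ≈ 1548.5, ∠D ≈ 88.52°
|H| = 31823 / 1548.5 ≈ 20.551
Gain = 20 log₁₀(20.551) ≈ 26.26 dB

26.3 dB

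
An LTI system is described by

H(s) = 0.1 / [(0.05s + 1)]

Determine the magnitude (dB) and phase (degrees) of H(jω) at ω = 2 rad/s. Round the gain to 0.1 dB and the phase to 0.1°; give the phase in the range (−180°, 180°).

At ω = 2 rad/s:
pole (1 + j2·0.05) = 1 + j0.1 → |·| ≈ 1.005, ∠ ≈ 5.71°
|H| = 0.1 · 1 / (1.005) ≈ 0.099502
Gain = 20 log₁₀(0.099502) ≈ -20.04 dB
∠H = (0°) − (5.71°) = -5.71°

-20.0 dB, -5.7°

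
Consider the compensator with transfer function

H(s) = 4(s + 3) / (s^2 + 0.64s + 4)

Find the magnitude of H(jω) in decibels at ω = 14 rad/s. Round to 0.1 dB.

-10.5 dB

At s = jω = j14:
zero (s+3): 3 + j14 → |·| = √(3²+14²) = √205 ≈ 14.318, ∠ = arctan(14/3) ≈ 77.91°
quadratic: (j14)² + 0.64·j14 + 4 = -192 + j8.96 → |·| ≈ 192.21, ∠ ≈ 177.33°
|H| = 4 · 14.318 / 192.21 ≈ 0.29797
Gain = 20 log₁₀(0.29797) ≈ -10.52 dB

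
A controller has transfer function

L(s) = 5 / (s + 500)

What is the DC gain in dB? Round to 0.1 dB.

L(0) = 5 / 500 = 0.01
20 log₁₀(0.01) ≈ -40.00 dB

-40.0 dB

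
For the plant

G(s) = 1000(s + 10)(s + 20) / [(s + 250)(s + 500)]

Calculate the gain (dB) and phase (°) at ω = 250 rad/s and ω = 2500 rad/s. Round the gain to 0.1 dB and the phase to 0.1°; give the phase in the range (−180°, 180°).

At s = jω = j250:
zero (s+10): 10 + j250 → |·| = √(10²+250²) = √62600 ≈ 250.2, ∠ = arctan(250/10) ≈ 87.71°
zero (s+20): 20 + j250 → |·| = √(20²+250²) = √62900 ≈ 250.8, ∠ = arctan(250/20) ≈ 85.43°
pole (s+250): 250 + j250 → |·| = √(250²+250²) = √125000 ≈ 353.55, ∠ = arctan(250/250) ≈ 45.00°
pole (s+500): 500 + j250 → |·| = √(500²+250²) = √312500 ≈ 559.02, ∠ = arctan(250/500) ≈ 26.57°
|G| = 1000 · 62750 / 1.9764e+05 ≈ 317.5
Gain = 20 log₁₀(317.5) ≈ 50.03 dB
∠G = 173.14° − 71.57° = 101.57°

At s = jω = j2500:
zero (s+10): 10 + j2500 → |·| = √(10²+2500²) = √6250100 ≈ 2500, ∠ = arctan(2500/10) ≈ 89.77°
zero (s+20): 20 + j2500 → |·| = √(20²+2500²) = √6250400 ≈ 2500.1, ∠ = arctan(2500/20) ≈ 89.54°
pole (s+250): 250 + j2500 → |·| = √(250²+2500²) = √6312500 ≈ 2512.5, ∠ = arctan(2500/250) ≈ 84.29°
pole (s+500): 500 + j2500 → |·| = √(500²+2500²) = √6500000 ≈ 2549.5, ∠ = arctan(2500/500) ≈ 78.69°
|G| = 1000 · 6.2502e+06 / 6.4056e+06 ≈ 975.74
Gain = 20 log₁₀(975.74) ≈ 59.79 dB
∠G = 179.31° − 162.98° = 16.33°

ω = 250: 50.0 dB, 101.6°; ω = 2500: 59.8 dB, 16.3°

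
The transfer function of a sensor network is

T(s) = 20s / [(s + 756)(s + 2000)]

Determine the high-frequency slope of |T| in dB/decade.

Each pole contributes −20 dB/decade at high frequency; each zero contributes +20 dB/decade.
Net: 1 zero(s) − 2 pole(s) → -20 dB/decade.

-20 dB/decade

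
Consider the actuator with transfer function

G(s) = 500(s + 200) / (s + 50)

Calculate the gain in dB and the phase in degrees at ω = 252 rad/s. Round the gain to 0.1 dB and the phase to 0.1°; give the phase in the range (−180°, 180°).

At s = jω = j252:
zero (s+200): 200 + j252 → |·| = √(200²+252²) = √103504 ≈ 321.72, ∠ = arctan(252/200) ≈ 51.56°
pole (s+50): 50 + j252 → |·| = √(50²+252²) = √66004 ≈ 256.91, ∠ = arctan(252/50) ≈ 78.78°
|G| = 500 · 321.72 / 256.91 ≈ 626.13
Gain = 20 log₁₀(626.13) ≈ 55.93 dB
∠G = 51.56° − 78.78° = -27.22°

55.9 dB, -27.2°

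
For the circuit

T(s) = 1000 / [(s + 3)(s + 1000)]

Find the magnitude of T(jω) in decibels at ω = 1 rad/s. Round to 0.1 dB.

-10.0 dB

At s = jω = j1:
pole (s+3): 3 + j1 → |·| = √(3²+1²) = √10 ≈ 3.1623, ∠ = arctan(1/3) ≈ 18.43°
pole (s+1000): 1000 + j1 → |·| = √(1000²+1²) = √1000001 ≈ 1000, ∠ = arctan(1/1000) ≈ 0.06°
|T| = 1000 / 3162.3 ≈ 0.31623
Gain = 20 log₁₀(0.31623) ≈ -10.00 dB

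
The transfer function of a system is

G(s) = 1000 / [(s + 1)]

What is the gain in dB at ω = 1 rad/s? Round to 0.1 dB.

57.0 dB

At ω = 1 rad/s:
pole (1 + j1·1) = 1 + j1 → |·| ≈ 1.4142, ∠ ≈ 45.00°
|G| = 1000 · 1 / (1.4142) ≈ 707.11
Gain = 20 log₁₀(707.11) ≈ 56.99 dB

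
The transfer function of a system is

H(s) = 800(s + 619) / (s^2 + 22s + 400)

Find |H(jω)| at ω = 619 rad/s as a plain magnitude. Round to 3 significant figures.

At s = jω = j619:
zero (s+619): 619 + j619 → |·| = √(619²+619²) = √766322 ≈ 875.4, ∠ = arctan(619/619) ≈ 45.00°
quadratic: (j619)² + 22·j619 + 400 = -382761 + j13618 → |·| ≈ 3.83e+05, ∠ ≈ 177.96°
|H| = 800 · 875.4 / 3.83e+05 ≈ 1.8285

1.83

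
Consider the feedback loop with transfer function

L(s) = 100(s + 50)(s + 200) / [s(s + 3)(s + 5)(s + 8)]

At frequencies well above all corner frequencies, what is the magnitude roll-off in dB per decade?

-40 dB/decade

Each pole contributes −20 dB/decade at high frequency; each zero contributes +20 dB/decade.
Net: 2 zero(s) − 4 pole(s) → -40 dB/decade.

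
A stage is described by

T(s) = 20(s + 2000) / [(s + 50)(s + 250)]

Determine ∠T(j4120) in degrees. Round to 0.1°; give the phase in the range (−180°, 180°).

-111.7°

At s = jω = j4120:
zero (s+2000): 2000 + j4120 → |·| = √(2000²+4120²) = √20974400 ≈ 4579.8, ∠ = arctan(4120/2000) ≈ 64.11°
pole (s+50): 50 + j4120 → |·| = √(50²+4120²) = √16976900 ≈ 4120.3, ∠ = arctan(4120/50) ≈ 89.30°
pole (s+250): 250 + j4120 → |·| = √(250²+4120²) = √17036900 ≈ 4127.6, ∠ = arctan(4120/250) ≈ 86.53°
∠T = 64.11° − 175.83° = -111.72°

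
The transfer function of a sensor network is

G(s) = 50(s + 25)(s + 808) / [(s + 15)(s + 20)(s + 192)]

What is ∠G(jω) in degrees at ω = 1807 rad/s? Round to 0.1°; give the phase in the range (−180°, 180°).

-107.7°

At s = jω = j1807:
zero (s+25): 25 + j1807 → |·| = √(25²+1807²) = √3265874 ≈ 1807.2, ∠ = arctan(1807/25) ≈ 89.21°
zero (s+808): 808 + j1807 → |·| = √(808²+1807²) = √3918113 ≈ 1979.4, ∠ = arctan(1807/808) ≈ 65.91°
pole (s+15): 15 + j1807 → |·| = √(15²+1807²) = √3265474 ≈ 1807.1, ∠ = arctan(1807/15) ≈ 89.52°
pole (s+20): 20 + j1807 → |·| = √(20²+1807²) = √3265649 ≈ 1807.1, ∠ = arctan(1807/20) ≈ 89.37°
pole (s+192): 192 + j1807 → |·| = √(192²+1807²) = √3302113 ≈ 1817.2, ∠ = arctan(1807/192) ≈ 83.93°
∠G = 155.12° − 262.82° = -107.70°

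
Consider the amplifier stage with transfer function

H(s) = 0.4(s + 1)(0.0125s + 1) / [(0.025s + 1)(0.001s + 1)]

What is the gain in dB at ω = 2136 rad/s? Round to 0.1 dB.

45.2 dB

At ω = 2136 rad/s:
zero (1 + j2136·1) = 1 + j2136 → |·| ≈ 2136, ∠ ≈ 89.97°
zero (1 + j2136·0.0125) = 1 + j26.7 → |·| ≈ 26.719, ∠ ≈ 87.86°
pole (1 + j2136·0.025) = 1 + j53.4 → |·| ≈ 53.409, ∠ ≈ 88.93°
pole (1 + j2136·0.001) = 1 + j2.136 → |·| ≈ 2.3585, ∠ ≈ 64.91°
|H| = 0.4 · 2136 · 26.719 / (53.409 · 2.3585) ≈ 181.23
Gain = 20 log₁₀(181.23) ≈ 45.16 dB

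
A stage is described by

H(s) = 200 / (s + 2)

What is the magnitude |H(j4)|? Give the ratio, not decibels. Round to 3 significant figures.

44.7

At s = jω = j4:
pole (s+2): 2 + j4 → |·| = √(2²+4²) = √20 ≈ 4.4721, ∠ = arctan(4/2) ≈ 63.43°
|H| = 200 / 4.4721 ≈ 44.722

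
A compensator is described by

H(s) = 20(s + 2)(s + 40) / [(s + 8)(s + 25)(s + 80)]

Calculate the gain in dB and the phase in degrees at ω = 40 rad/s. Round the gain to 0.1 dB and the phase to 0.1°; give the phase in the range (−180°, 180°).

-11.6 dB, -31.1°

At s = jω = j40:
zero (s+2): 2 + j40 → |·| = √(2²+40²) = √1604 ≈ 40.05, ∠ = arctan(40/2) ≈ 87.14°
zero (s+40): 40 + j40 → |·| = √(40²+40²) = √3200 ≈ 56.569, ∠ = arctan(40/40) ≈ 45.00°
pole (s+8): 8 + j40 → |·| = √(8²+40²) = √1664 ≈ 40.792, ∠ = arctan(40/8) ≈ 78.69°
pole (s+25): 25 + j40 → |·| = √(25²+40²) = √2225 ≈ 47.17, ∠ = arctan(40/25) ≈ 57.99°
pole (s+80): 80 + j40 → |·| = √(80²+40²) = √8000 ≈ 89.443, ∠ = arctan(40/80) ≈ 26.57°
|H| = 20 · 2265.6 / 1.721e+05 ≈ 0.26329
Gain = 20 log₁₀(0.26329) ≈ -11.59 dB
∠H = 132.14° − 163.25° = -31.11°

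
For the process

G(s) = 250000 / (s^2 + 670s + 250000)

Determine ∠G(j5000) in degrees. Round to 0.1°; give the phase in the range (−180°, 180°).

-172.3°

At s = jω = j5000:
quadratic: (j5000)² + 670·j5000 + 250000 = -24750000 + j3350000 → |·| ≈ 2.4976e+07, ∠ ≈ 172.29°
∠G = 0.00° − 172.29° = -172.29°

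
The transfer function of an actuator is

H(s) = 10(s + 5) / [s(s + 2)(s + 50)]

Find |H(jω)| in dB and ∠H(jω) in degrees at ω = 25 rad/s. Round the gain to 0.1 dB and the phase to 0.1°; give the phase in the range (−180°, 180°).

At s = jω = j25:
zero (s+5): 5 + j25 → |·| = √(5²+25²) = √650 ≈ 25.495, ∠ = arctan(25/5) ≈ 78.69°
pole (s+2): 2 + j25 → |·| = √(2²+25²) = √629 ≈ 25.08, ∠ = arctan(25/2) ≈ 85.43°
pole (s+50): 50 + j25 → |·| = √(50²+25²) = √3125 ≈ 55.902, ∠ = arctan(25/50) ≈ 26.57°
pole at origin: |s| = 25, ∠ = 90.00° (in denominator)
|H| = 10 · 25.495 / 35051 ≈ 0.0072737
Gain = 20 log₁₀(0.0072737) ≈ -42.76 dB
∠H = 78.69° − 202.00° = -123.31°

-42.8 dB, -123.3°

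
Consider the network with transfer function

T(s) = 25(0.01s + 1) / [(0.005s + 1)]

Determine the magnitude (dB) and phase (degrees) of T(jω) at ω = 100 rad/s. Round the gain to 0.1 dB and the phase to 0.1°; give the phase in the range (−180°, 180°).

30.0 dB, 18.4°

At ω = 100 rad/s:
zero (1 + j100·0.01) = 1 + j1 → |·| ≈ 1.4142, ∠ ≈ 45.00°
pole (1 + j100·0.005) = 1 + j0.5 → |·| ≈ 1.118, ∠ ≈ 26.57°
|T| = 25 · 1.4142 / (1.118) ≈ 31.623
Gain = 20 log₁₀(31.623) ≈ 30.00 dB
∠T = (45.00°) − (26.57°) = 18.43°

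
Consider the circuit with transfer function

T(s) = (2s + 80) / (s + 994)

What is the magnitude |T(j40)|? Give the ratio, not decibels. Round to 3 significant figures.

Substitute s = j40:
Numerator: 2(j40) + 80 = 80 + j80
Denominator: (j40) + 994 = 994 + j40
|N| = √(80² + 80²) ≈ 113.14, ∠N ≈ 45.00°
|D| = √(994² + 40²) ≈ 994.8, ∠D ≈ 2.30°
|T| = 113.14 / 994.8 ≈ 0.11373

0.114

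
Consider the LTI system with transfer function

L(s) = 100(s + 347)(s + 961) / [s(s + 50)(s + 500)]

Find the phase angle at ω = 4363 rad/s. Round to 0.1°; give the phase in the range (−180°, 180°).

At s = jω = j4363:
zero (s+347): 347 + j4363 → |·| = √(347²+4363²) = √19156178 ≈ 4376.8, ∠ = arctan(4363/347) ≈ 85.45°
zero (s+961): 961 + j4363 → |·| = √(961²+4363²) = √19959290 ≈ 4467.6, ∠ = arctan(4363/961) ≈ 77.58°
pole (s+50): 50 + j4363 → |·| = √(50²+4363²) = √19038269 ≈ 4363.3, ∠ = arctan(4363/50) ≈ 89.34°
pole (s+500): 500 + j4363 → |·| = √(500²+4363²) = √19285769 ≈ 4391.6, ∠ = arctan(4363/500) ≈ 83.46°
pole at origin: |s| = 4363, ∠ = 90.00° (in denominator)
∠L = 163.03° − 262.80° = -99.77°

-99.8°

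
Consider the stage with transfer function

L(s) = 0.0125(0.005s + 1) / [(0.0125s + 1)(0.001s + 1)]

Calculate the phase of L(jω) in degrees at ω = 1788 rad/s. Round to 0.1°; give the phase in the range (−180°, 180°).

-64.6°

At ω = 1788 rad/s:
zero (1 + j1788·0.005) = 1 + j8.94 → |·| ≈ 8.9958, ∠ ≈ 83.62°
pole (1 + j1788·0.0125) = 1 + j22.35 → |·| ≈ 22.372, ∠ ≈ 87.44°
pole (1 + j1788·0.001) = 1 + j1.788 → |·| ≈ 2.0486, ∠ ≈ 60.78°
∠L = (83.62°) − (87.44° + 60.78°) = -64.60°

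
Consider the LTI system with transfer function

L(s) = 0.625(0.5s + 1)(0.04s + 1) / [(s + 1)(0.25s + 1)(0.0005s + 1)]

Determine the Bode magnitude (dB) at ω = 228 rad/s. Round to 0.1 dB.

At ω = 228 rad/s:
zero (1 + j228·0.5) = 1 + j114 → |·| ≈ 114, ∠ ≈ 89.50°
zero (1 + j228·0.04) = 1 + j9.12 → |·| ≈ 9.1747, ∠ ≈ 83.74°
pole (1 + j228·1) = 1 + j228 → |·| ≈ 228, ∠ ≈ 89.75°
pole (1 + j228·0.25) = 1 + j57 → |·| ≈ 57.009, ∠ ≈ 88.99°
pole (1 + j228·0.0005) = 1 + j0.114 → |·| ≈ 1.0065, ∠ ≈ 6.50°
|L| = 0.625 · 114 · 9.1747 / (228 · 57.009 · 1.0065) ≈ 0.049967
Gain = 20 log₁₀(0.049967) ≈ -26.03 dB

-26.0 dB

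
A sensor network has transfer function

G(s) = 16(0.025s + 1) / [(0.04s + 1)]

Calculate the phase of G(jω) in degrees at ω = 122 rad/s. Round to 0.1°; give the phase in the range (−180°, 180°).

-6.6°

At ω = 122 rad/s:
zero (1 + j122·0.025) = 1 + j3.05 → |·| ≈ 3.2098, ∠ ≈ 71.85°
pole (1 + j122·0.04) = 1 + j4.88 → |·| ≈ 4.9814, ∠ ≈ 78.42°
∠G = (71.85°) − (78.42°) = -6.57°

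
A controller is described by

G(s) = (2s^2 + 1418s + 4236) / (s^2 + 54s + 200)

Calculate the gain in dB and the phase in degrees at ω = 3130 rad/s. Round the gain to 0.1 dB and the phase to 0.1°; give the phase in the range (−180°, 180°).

6.2 dB, -11.8°

Substitute s = j3130:
Numerator: 2(j3130)^2 + 1418(j3130) + 4236 = -19589564 + j4438340
Denominator: (j3130)^2 + 54(j3130) + 200 = -9796700 + j169020
|N| = √(19589564² + 4438340²) ≈ 2.0086e+07, ∠N ≈ 167.23°
|D| = √(9796700² + 169020²) ≈ 9.7982e+06, ∠D ≈ 179.01°
|G| = 2.0086e+07 / 9.7982e+06 ≈ 2.05
Gain = 20 log₁₀(2.05) ≈ 6.24 dB
∠G = 167.23° − 179.01° = -11.78°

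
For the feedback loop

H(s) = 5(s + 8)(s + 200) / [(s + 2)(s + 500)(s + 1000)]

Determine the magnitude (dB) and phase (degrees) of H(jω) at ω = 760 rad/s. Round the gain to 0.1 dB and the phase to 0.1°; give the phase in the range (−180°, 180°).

-49.3 dB, -19.1°

At s = jω = j760:
zero (s+8): 8 + j760 → |·| = √(8²+760²) = √577664 ≈ 760.04, ∠ = arctan(760/8) ≈ 89.40°
zero (s+200): 200 + j760 → |·| = √(200²+760²) = √617600 ≈ 785.88, ∠ = arctan(760/200) ≈ 75.26°
pole (s+2): 2 + j760 → |·| = √(2²+760²) = √577604 ≈ 760, ∠ = arctan(760/2) ≈ 89.85°
pole (s+500): 500 + j760 → |·| = √(500²+760²) = √827600 ≈ 909.73, ∠ = arctan(760/500) ≈ 56.66°
pole (s+1000): 1000 + j760 → |·| = √(1000²+760²) = √1577600 ≈ 1256, ∠ = arctan(760/1000) ≈ 37.23°
|H| = 5 · 5.973e+05 / 8.6839e+08 ≈ 0.0034391
Gain = 20 log₁₀(0.0034391) ≈ -49.27 dB
∠H = 164.66° − 183.74° = -19.08°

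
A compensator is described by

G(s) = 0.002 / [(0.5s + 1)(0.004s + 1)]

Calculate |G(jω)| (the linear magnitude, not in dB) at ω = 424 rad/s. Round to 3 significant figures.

At ω = 424 rad/s:
pole (1 + j424·0.5) = 1 + j212 → |·| ≈ 212, ∠ ≈ 89.73°
pole (1 + j424·0.004) = 1 + j1.696 → |·| ≈ 1.9689, ∠ ≈ 59.48°
|G| = 0.002 · 1 / (212 · 1.9689) ≈ 4.7915e-06

4.79e-06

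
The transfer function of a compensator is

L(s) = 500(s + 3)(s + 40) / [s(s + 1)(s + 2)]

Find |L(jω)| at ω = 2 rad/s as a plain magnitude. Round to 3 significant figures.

5.71e+03

At s = jω = j2:
zero (s+3): 3 + j2 → |·| = √(3²+2²) = √13 ≈ 3.6056, ∠ = arctan(2/3) ≈ 33.69°
zero (s+40): 40 + j2 → |·| = √(40²+2²) = √1604 ≈ 40.05, ∠ = arctan(2/40) ≈ 2.86°
pole (s+1): 1 + j2 → |·| = √(1²+2²) = √5 ≈ 2.2361, ∠ = arctan(2/1) ≈ 63.43°
pole (s+2): 2 + j2 → |·| = √(2²+2²) = √8 ≈ 2.8284, ∠ = arctan(2/2) ≈ 45.00°
pole at origin: |s| = 2, ∠ = 90.00° (in denominator)
|L| = 500 · 144.4 / 12.649 ≈ 5708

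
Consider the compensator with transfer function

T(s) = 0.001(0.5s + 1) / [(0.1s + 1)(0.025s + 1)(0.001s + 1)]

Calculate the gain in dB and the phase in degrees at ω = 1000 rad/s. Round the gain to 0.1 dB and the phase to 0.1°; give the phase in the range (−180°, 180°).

-77.0 dB, -132.3°

At ω = 1000 rad/s:
zero (1 + j1000·0.5) = 1 + j500 → |·| ≈ 500, ∠ ≈ 89.89°
pole (1 + j1000·0.1) = 1 + j100 → |·| ≈ 100, ∠ ≈ 89.43°
pole (1 + j1000·0.025) = 1 + j25 → |·| ≈ 25.02, ∠ ≈ 87.71°
pole (1 + j1000·0.001) = 1 + j1 → |·| ≈ 1.4142, ∠ ≈ 45.00°
|T| = 0.001 · 500 / (100 · 25.02 · 1.4142) ≈ 0.00014131
Gain = 20 log₁₀(0.00014131) ≈ -77.00 dB
∠T = (89.89°) − (89.43° + 87.71° + 45.00°) = -132.25°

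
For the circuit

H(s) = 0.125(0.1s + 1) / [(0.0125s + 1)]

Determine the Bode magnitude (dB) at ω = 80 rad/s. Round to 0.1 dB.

At ω = 80 rad/s:
zero (1 + j80·0.1) = 1 + j8 → |·| ≈ 8.0623, ∠ ≈ 82.87°
pole (1 + j80·0.0125) = 1 + j1 → |·| ≈ 1.4142, ∠ ≈ 45.00°
|H| = 0.125 · 8.0623 / (1.4142) ≈ 0.71262
Gain = 20 log₁₀(0.71262) ≈ -2.94 dB

-2.9 dB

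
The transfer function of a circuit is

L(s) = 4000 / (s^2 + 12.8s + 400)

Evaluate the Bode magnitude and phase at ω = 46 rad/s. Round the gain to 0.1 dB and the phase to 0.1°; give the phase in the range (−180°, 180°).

At s = jω = j46:
quadratic: (j46)² + 12.8·j46 + 400 = -1716 + j588.8 → |·| ≈ 1814.2, ∠ ≈ 161.06°
|L| = 4000 / 1814.2 ≈ 2.2048
Gain = 20 log₁₀(2.2048) ≈ 6.87 dB
∠L = 0.00° − 161.06° = -161.06°

6.9 dB, -161.1°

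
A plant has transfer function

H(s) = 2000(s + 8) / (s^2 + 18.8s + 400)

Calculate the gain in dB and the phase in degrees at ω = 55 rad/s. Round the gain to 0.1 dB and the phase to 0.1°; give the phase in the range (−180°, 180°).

31.9 dB, -76.8°

At s = jω = j55:
zero (s+8): 8 + j55 → |·| = √(8²+55²) = √3089 ≈ 55.579, ∠ = arctan(55/8) ≈ 81.72°
quadratic: (j55)² + 18.8·j55 + 400 = -2625 + j1034 → |·| ≈ 2821.3, ∠ ≈ 158.50°
|H| = 2000 · 55.579 / 2821.3 ≈ 39.4
Gain = 20 log₁₀(39.4) ≈ 31.91 dB
∠H = 81.72° − 158.50° = -76.78°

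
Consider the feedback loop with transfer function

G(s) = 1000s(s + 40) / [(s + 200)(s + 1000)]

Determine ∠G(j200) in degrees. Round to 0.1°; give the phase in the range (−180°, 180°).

At s = jω = j200:
zero (s+40): 40 + j200 → |·| = √(40²+200²) = √41600 ≈ 203.96, ∠ = arctan(200/40) ≈ 78.69°
zero at origin: s = j200 → |·| = 200, ∠ = 90.00°
pole (s+200): 200 + j200 → |·| = √(200²+200²) = √80000 ≈ 282.84, ∠ = arctan(200/200) ≈ 45.00°
pole (s+1000): 1000 + j200 → |·| = √(1000²+200²) = √1040000 ≈ 1019.8, ∠ = arctan(200/1000) ≈ 11.31°
∠G = 168.69° − 56.31° = 112.38°

112.4°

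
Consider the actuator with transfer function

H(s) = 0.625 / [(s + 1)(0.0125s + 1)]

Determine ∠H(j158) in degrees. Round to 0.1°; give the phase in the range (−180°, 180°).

-152.8°

At ω = 158 rad/s:
pole (1 + j158·1) = 1 + j158 → |·| ≈ 158, ∠ ≈ 89.64°
pole (1 + j158·0.0125) = 1 + j1.975 → |·| ≈ 2.2137, ∠ ≈ 63.15°
∠H = (0°) − (89.64° + 63.15°) = -152.79°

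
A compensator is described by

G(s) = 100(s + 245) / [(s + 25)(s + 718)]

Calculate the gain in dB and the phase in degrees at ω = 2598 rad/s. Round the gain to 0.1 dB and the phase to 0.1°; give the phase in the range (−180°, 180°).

At s = jω = j2598:
zero (s+245): 245 + j2598 → |·| = √(245²+2598²) = √6809629 ≈ 2609.5, ∠ = arctan(2598/245) ≈ 84.61°
pole (s+25): 25 + j2598 → |·| = √(25²+2598²) = √6750229 ≈ 2598.1, ∠ = arctan(2598/25) ≈ 89.45°
pole (s+718): 718 + j2598 → |·| = √(718²+2598²) = √7265128 ≈ 2695.4, ∠ = arctan(2598/718) ≈ 74.55°
|G| = 100 · 2609.5 / 7.0029e+06 ≈ 0.037263
Gain = 20 log₁₀(0.037263) ≈ -28.57 dB
∠G = 84.61° − 164.00° = -79.39°

-28.6 dB, -79.4°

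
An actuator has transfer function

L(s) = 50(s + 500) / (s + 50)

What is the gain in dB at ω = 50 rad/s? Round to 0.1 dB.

51.0 dB

At s = jω = j50:
zero (s+500): 500 + j50 → |·| = √(500²+50²) = √252500 ≈ 502.49, ∠ = arctan(50/500) ≈ 5.71°
pole (s+50): 50 + j50 → |·| = √(50²+50²) = √5000 ≈ 70.711, ∠ = arctan(50/50) ≈ 45.00°
|L| = 50 · 502.49 / 70.711 ≈ 355.31
Gain = 20 log₁₀(355.31) ≈ 51.01 dB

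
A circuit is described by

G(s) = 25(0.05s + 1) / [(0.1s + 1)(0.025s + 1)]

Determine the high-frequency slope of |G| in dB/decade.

-20 dB/decade

Each pole contributes −20 dB/decade at high frequency; each zero contributes +20 dB/decade.
Net: 1 zero(s) − 2 pole(s) → -20 dB/decade.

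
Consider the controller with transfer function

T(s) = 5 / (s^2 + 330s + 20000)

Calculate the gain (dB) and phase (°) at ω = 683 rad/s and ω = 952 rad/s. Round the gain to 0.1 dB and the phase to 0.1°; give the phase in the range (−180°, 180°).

Substitute s = j683:
Numerator: 5 = 5 + j0
Denominator: (j683)^2 + 330(j683) + 20000 = -446489 + j225390
|N| = √(5² + 0²) ≈ 5, ∠N ≈ 0.00°
|D| = √(446489² + 225390²) ≈ 5.0015e+05, ∠D ≈ 153.22°
|T| = 5 / 5.0015e+05 ≈ 9.997e-06
Gain = 20 log₁₀(9.997e-06) ≈ -100.00 dB
∠T = 0.00° − 153.22° = -153.22°

Substitute s = j952:
Numerator: 5 = 5 + j0
Denominator: (j952)^2 + 330(j952) + 20000 = -886304 + j314160
|N| = √(5² + 0²) ≈ 5, ∠N ≈ 0.00°
|D| = √(886304² + 314160²) ≈ 9.4034e+05, ∠D ≈ 160.48°
|T| = 5 / 9.4034e+05 ≈ 5.3172e-06
Gain = 20 log₁₀(5.3172e-06) ≈ -105.49 dB
∠T = 0.00° − 160.48° = -160.48°

ω = 683: -100.0 dB, -153.2°; ω = 952: -105.5 dB, -160.5°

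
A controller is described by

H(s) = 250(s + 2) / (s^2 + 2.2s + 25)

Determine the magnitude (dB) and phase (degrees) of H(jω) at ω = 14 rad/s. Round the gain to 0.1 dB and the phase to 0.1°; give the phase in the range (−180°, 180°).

26.2 dB, -87.9°

At s = jω = j14:
zero (s+2): 2 + j14 → |·| = √(2²+14²) = √200 ≈ 14.142, ∠ = arctan(14/2) ≈ 81.87°
quadratic: (j14)² + 2.2·j14 + 25 = -171 + j30.8 → |·| ≈ 173.75, ∠ ≈ 169.79°
|H| = 250 · 14.142 / 173.75 ≈ 20.348
Gain = 20 log₁₀(20.348) ≈ 26.17 dB
∠H = 81.87° − 169.79° = -87.92°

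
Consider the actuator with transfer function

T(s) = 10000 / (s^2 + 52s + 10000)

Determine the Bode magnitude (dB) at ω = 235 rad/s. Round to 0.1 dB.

-13.4 dB

At s = jω = j235:
quadratic: (j235)² + 52·j235 + 10000 = -45225 + j12220 → |·| ≈ 46847, ∠ ≈ 164.88°
|T| = 10000 / 46847 ≈ 0.21346
Gain = 20 log₁₀(0.21346) ≈ -13.41 dB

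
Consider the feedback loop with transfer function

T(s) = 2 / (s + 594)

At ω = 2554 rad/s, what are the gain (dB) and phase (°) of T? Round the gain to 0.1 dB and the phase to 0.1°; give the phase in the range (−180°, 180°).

-62.4 dB, -76.9°

Substitute s = j2554:
Numerator: 2 = 2 + j0
Denominator: (j2554) + 594 = 594 + j2554
|N| = √(2² + 0²) ≈ 2, ∠N ≈ 0.00°
|D| = √(594² + 2554²) ≈ 2622.2, ∠D ≈ 76.91°
|T| = 2 / 2622.2 ≈ 0.00076272
Gain = 20 log₁₀(0.00076272) ≈ -62.35 dB
∠T = 0.00° − 76.91° = -76.91°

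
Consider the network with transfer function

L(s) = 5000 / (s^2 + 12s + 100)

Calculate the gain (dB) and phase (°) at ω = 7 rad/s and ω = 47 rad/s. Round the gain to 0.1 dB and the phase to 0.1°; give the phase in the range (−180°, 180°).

ω = 7: 34.1 dB, -58.7°; ω = 47: 7.2 dB, -165.0°

At s = jω = j7:
quadratic: (j7)² + 12·j7 + 100 = 51 + j84 → |·| ≈ 98.27, ∠ ≈ 58.74°
|L| = 5000 / 98.27 ≈ 50.88
Gain = 20 log₁₀(50.88) ≈ 34.13 dB
∠L = 0.00° − 58.74° = -58.74°

At s = jω = j47:
quadratic: (j47)² + 12·j47 + 100 = -2109 + j564 → |·| ≈ 2183.1, ∠ ≈ 165.03°
|L| = 5000 / 2183.1 ≈ 2.2903
Gain = 20 log₁₀(2.2903) ≈ 7.20 dB
∠L = 0.00° − 165.03° = -165.03°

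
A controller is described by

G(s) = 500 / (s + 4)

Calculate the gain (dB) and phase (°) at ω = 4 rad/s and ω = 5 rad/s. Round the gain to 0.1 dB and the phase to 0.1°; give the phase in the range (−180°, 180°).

Substitute s = j4:
Numerator: 500 = 500 + j0
Denominator: (j4) + 4 = 4 + j4
|N| = √(500² + 0²) ≈ 500, ∠N ≈ 0.00°
|D| = √(4² + 4²) ≈ 5.6569, ∠D ≈ 45.00°
|G| = 500 / 5.6569 ≈ 88.388
Gain = 20 log₁₀(88.388) ≈ 38.93 dB
∠G = 0.00° − 45.00° = -45.00°

Substitute s = j5:
Numerator: 500 = 500 + j0
Denominator: (j5) + 4 = 4 + j5
|N| = √(500² + 0²) ≈ 500, ∠N ≈ 0.00°
|D| = √(4² + 5²) ≈ 6.4031, ∠D ≈ 51.34°
|G| = 500 / 6.4031 ≈ 78.087
Gain = 20 log₁₀(78.087) ≈ 37.85 dB
∠G = 0.00° − 51.34° = -51.34°

ω = 4: 38.9 dB, -45.0°; ω = 5: 37.9 dB, -51.3°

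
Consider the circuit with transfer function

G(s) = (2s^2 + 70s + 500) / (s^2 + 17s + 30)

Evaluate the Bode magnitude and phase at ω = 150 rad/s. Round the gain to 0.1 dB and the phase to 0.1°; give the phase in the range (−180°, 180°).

6.1 dB, -6.8°

Substitute s = j150:
Numerator: 2(j150)^2 + 70(j150) + 500 = -44500 + j10500
Denominator: (j150)^2 + 17(j150) + 30 = -22470 + j2550
|N| = √(44500² + 10500²) ≈ 45722, ∠N ≈ 166.72°
|D| = √(22470² + 2550²) ≈ 22614, ∠D ≈ 173.53°
|G| = 45722 / 22614 ≈ 2.0218
Gain = 20 log₁₀(2.0218) ≈ 6.11 dB
∠G = 166.72° − 173.53° = -6.81°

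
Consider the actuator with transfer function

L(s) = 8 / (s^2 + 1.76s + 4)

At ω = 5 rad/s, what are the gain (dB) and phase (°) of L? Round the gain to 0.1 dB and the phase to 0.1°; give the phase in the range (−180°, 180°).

-9.1 dB, -157.3°

At s = jω = j5:
quadratic: (j5)² + 1.76·j5 + 4 = -21 + j8.8 → |·| ≈ 22.769, ∠ ≈ 157.26°
|L| = 8 / 22.769 ≈ 0.35135
Gain = 20 log₁₀(0.35135) ≈ -9.09 dB
∠L = 0.00° − 157.26° = -157.26°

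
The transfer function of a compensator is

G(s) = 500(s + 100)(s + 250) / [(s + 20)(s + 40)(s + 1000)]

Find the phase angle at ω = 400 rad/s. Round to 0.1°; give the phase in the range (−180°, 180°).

-59.3°

At s = jω = j400:
zero (s+100): 100 + j400 → |·| = √(100²+400²) = √170000 ≈ 412.31, ∠ = arctan(400/100) ≈ 75.96°
zero (s+250): 250 + j400 → |·| = √(250²+400²) = √222500 ≈ 471.7, ∠ = arctan(400/250) ≈ 57.99°
pole (s+20): 20 + j400 → |·| = √(20²+400²) = √160400 ≈ 400.5, ∠ = arctan(400/20) ≈ 87.14°
pole (s+40): 40 + j400 → |·| = √(40²+400²) = √161600 ≈ 402, ∠ = arctan(400/40) ≈ 84.29°
pole (s+1000): 1000 + j400 → |·| = √(1000²+400²) = √1160000 ≈ 1077, ∠ = arctan(400/1000) ≈ 21.80°
∠G = 133.95° − 193.23° = -59.28°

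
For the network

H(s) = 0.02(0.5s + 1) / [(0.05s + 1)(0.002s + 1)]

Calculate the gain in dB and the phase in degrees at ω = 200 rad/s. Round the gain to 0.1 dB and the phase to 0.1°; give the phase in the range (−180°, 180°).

At ω = 200 rad/s:
zero (1 + j200·0.5) = 1 + j100 → |·| ≈ 100, ∠ ≈ 89.43°
pole (1 + j200·0.05) = 1 + j10 → |·| ≈ 10.05, ∠ ≈ 84.29°
pole (1 + j200·0.002) = 1 + j0.4 → |·| ≈ 1.077, ∠ ≈ 21.80°
|H| = 0.02 · 100 / (10.05 · 1.077) ≈ 0.18478
Gain = 20 log₁₀(0.18478) ≈ -14.67 dB
∠H = (89.43°) − (84.29° + 21.80°) = -16.66°

-14.7 dB, -16.7°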